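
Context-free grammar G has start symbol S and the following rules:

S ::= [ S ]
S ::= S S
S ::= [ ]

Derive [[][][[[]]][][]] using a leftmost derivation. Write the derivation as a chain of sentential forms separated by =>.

S => [S] => [SS] => [SSS] => [SSSS] => [[]SSS] => [[][]SS] => [[][][S]S] => [[][][[S]]S] => [[][][[[]]]S] => [[][][[[]]]SS] => [[][][[[]]][]S] => [[][][[[]]][][]]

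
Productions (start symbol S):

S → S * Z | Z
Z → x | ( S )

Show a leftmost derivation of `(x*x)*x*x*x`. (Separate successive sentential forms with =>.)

S => S*Z => S*Z*Z => S*Z*Z*Z => Z*Z*Z*Z => (S)*Z*Z*Z => (S*Z)*Z*Z*Z => (Z*Z)*Z*Z*Z => (x*Z)*Z*Z*Z => (x*x)*Z*Z*Z => (x*x)*x*Z*Z => (x*x)*x*x*Z => (x*x)*x*x*x

S => S*Z   [S → S * Z]
S*Z => S*Z*Z   [S → S * Z]
S*Z*Z => S*Z*Z*Z   [S → S * Z]
S*Z*Z*Z => Z*Z*Z*Z   [S → Z]
Z*Z*Z*Z => (S)*Z*Z*Z   [Z → ( S )]
(S)*Z*Z*Z => (S*Z)*Z*Z*Z   [S → S * Z]
(S*Z)*Z*Z*Z => (Z*Z)*Z*Z*Z   [S → Z]
(Z*Z)*Z*Z*Z => (x*Z)*Z*Z*Z   [Z → x]
(x*Z)*Z*Z*Z => (x*x)*Z*Z*Z   [Z → x]
(x*x)*Z*Z*Z => (x*x)*x*Z*Z   [Z → x]
(x*x)*x*Z*Z => (x*x)*x*x*Z   [Z → x]
(x*x)*x*x*Z => (x*x)*x*x*x   [Z → x]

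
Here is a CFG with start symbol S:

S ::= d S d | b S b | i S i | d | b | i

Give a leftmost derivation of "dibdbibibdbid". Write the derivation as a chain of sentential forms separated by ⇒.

S ⇒ dSd   [S ::= d S d]
dSd ⇒ diSid   [S ::= i S i]
diSid ⇒ dibSbid   [S ::= b S b]
dibSbid ⇒ dibdSdbid   [S ::= d S d]
dibdSdbid ⇒ dibdbSbdbid   [S ::= b S b]
dibdbSbdbid ⇒ dibdbiSibdbid   [S ::= i S i]
dibdbiSibdbid ⇒ dibdbibibdbid   [S ::= b]

S ⇒ dSd ⇒ diSid ⇒ dibSbid ⇒ dibdSdbid ⇒ dibdbSbdbid ⇒ dibdbiSibdbid ⇒ dibdbibibdbid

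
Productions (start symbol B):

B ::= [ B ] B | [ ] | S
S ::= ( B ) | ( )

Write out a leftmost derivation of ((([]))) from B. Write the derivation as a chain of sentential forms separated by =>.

B=>S=>(B)=>(S)=>((B))=>((S))=>(((B)))=>((([])))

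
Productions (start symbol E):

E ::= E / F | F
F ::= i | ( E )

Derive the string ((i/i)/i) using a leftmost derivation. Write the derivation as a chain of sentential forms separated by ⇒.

E ⇒ F ⇒ (E) ⇒ (E/F) ⇒ (F/F) ⇒ ((E)/F) ⇒ ((E/F)/F) ⇒ ((F/F)/F) ⇒ ((i/F)/F) ⇒ ((i/i)/F) ⇒ ((i/i)/i)

E ⇒ F   [E ::= F]
F ⇒ (E)   [F ::= ( E )]
(E) ⇒ (E/F)   [E ::= E / F]
(E/F) ⇒ (F/F)   [E ::= F]
(F/F) ⇒ ((E)/F)   [F ::= ( E )]
((E)/F) ⇒ ((E/F)/F)   [E ::= E / F]
((E/F)/F) ⇒ ((F/F)/F)   [E ::= F]
((F/F)/F) ⇒ ((i/F)/F)   [F ::= i]
((i/F)/F) ⇒ ((i/i)/F)   [F ::= i]
((i/i)/F) ⇒ ((i/i)/i)   [F ::= i]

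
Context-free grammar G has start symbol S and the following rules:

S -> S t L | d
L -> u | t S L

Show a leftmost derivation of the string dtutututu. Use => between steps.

S => StL => StLtL => StLtLtL => StLtLtLtL => dtLtLtLtL => dtutLtLtL => dtututLtL => dtutututL => dtutututu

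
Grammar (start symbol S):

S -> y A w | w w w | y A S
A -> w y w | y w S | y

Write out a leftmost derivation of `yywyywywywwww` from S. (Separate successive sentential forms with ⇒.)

S ⇒ yAw ⇒ yywSw ⇒ yywyAww ⇒ yywyywSww ⇒ yywyywyAwww ⇒ yywyywywywwww

S ⇒ yAw   [S -> y A w]
yAw ⇒ yywSw   [A -> y w S]
yywSw ⇒ yywyAww   [S -> y A w]
yywyAww ⇒ yywyywSww   [A -> y w S]
yywyywSww ⇒ yywyywyAwww   [S -> y A w]
yywyywyAwww ⇒ yywyywywywwww   [A -> w y w]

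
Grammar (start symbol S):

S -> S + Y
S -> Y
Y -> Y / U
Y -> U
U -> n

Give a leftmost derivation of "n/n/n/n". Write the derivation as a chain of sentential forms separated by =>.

S => Y   [S -> Y]
Y => Y/U   [Y -> Y / U]
Y/U => Y/U/U   [Y -> Y / U]
Y/U/U => Y/U/U/U   [Y -> Y / U]
Y/U/U/U => U/U/U/U   [Y -> U]
U/U/U/U => n/U/U/U   [U -> n]
n/U/U/U => n/n/U/U   [U -> n]
n/n/U/U => n/n/n/U   [U -> n]
n/n/n/U => n/n/n/n   [U -> n]

S=>Y=>Y/U=>Y/U/U=>Y/U/U/U=>U/U/U/U=>n/U/U/U=>n/n/U/U=>n/n/n/U=>n/n/n/n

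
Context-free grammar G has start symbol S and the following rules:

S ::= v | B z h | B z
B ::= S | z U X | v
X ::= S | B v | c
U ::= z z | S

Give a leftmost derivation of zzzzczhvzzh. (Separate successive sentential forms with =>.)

S=>Bzh=>zUXzh=>zSXzh=>zBzhXzh=>zzUXzhXzh=>zzzzXzhXzh=>zzzzczhXzh=>zzzzczhSzh=>zzzzczhBzzh=>zzzzczhvzzh

S => Bzh   [S ::= B z h]
Bzh => zUXzh   [B ::= z U X]
zUXzh => zSXzh   [U ::= S]
zSXzh => zBzhXzh   [S ::= B z h]
zBzhXzh => zzUXzhXzh   [B ::= z U X]
zzUXzhXzh => zzzzXzhXzh   [U ::= z z]
zzzzXzhXzh => zzzzczhXzh   [X ::= c]
zzzzczhXzh => zzzzczhSzh   [X ::= S]
zzzzczhSzh => zzzzczhBzzh   [S ::= B z]
zzzzczhBzzh => zzzzczhvzzh   [B ::= v]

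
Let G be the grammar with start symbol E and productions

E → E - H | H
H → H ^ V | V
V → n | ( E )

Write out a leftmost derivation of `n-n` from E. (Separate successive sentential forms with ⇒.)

E ⇒ E-H ⇒ H-H ⇒ V-H ⇒ n-H ⇒ n-V ⇒ n-n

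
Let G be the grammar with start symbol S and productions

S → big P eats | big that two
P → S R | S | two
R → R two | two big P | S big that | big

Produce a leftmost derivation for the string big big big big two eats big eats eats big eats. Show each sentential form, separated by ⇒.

S ⇒ big P eats   [S → big P eats]
big P eats ⇒ big S R eats   [P → S R]
big S R eats ⇒ big big P eats R eats   [S → big P eats]
big big P eats R eats ⇒ big big S eats R eats   [P → S]
big big S eats R eats ⇒ big big big P eats eats R eats   [S → big P eats]
big big big P eats eats R eats ⇒ big big big S R eats eats R eats   [P → S R]
big big big S R eats eats R eats ⇒ big big big big P eats R eats eats R eats   [S → big P eats]
big big big big P eats R eats eats R eats ⇒ big big big big two eats R eats eats R eats   [P → two]
big big big big two eats R eats eats R eats ⇒ big big big big two eats big eats eats R eats   [R → big]
big big big big two eats big eats eats R eats ⇒ big big big big two eats big eats eats big eats   [R → big]

S ⇒ big P eats ⇒ big S R eats ⇒ big big P eats R eats ⇒ big big S eats R eats ⇒ big big big P eats eats R eats ⇒ big big big S R eats eats R eats ⇒ big big big big P eats R eats eats R eats ⇒ big big big big two eats R eats eats R eats ⇒ big big big big two eats big eats eats R eats ⇒ big big big big two eats big eats eats big eats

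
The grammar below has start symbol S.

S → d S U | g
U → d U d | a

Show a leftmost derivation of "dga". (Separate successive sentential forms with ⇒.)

S ⇒ dSU   [S → d S U]
dSU ⇒ dgU   [S → g]
dgU ⇒ dga   [U → a]

S ⇒ dSU ⇒ dgU ⇒ dga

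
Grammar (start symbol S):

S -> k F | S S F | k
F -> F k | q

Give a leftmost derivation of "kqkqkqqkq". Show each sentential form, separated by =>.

S => SSF   [S -> S S F]
SSF => SSFSF   [S -> S S F]
SSFSF => kFSFSF   [S -> k F]
kFSFSF => kqSFSF   [F -> q]
kqSFSF => kqSSFFSF   [S -> S S F]
kqSSFFSF => kqkFSFFSF   [S -> k F]
kqkFSFFSF => kqkqSFFSF   [F -> q]
kqkqSFFSF => kqkqkFFSF   [S -> k]
kqkqkFFSF => kqkqkqFSF   [F -> q]
kqkqkqFSF => kqkqkqqSF   [F -> q]
kqkqkqqSF => kqkqkqqkF   [S -> k]
kqkqkqqkF => kqkqkqqkq   [F -> q]

S=>SSF=>SSFSF=>kFSFSF=>kqSFSF=>kqSSFFSF=>kqkFSFFSF=>kqkqSFFSF=>kqkqkFFSF=>kqkqkqFSF=>kqkqkqqSF=>kqkqkqqkF=>kqkqkqqkq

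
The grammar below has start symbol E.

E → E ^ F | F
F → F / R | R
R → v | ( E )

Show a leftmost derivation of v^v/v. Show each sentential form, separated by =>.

E=>E^F=>F^F=>R^F=>v^F=>v^F/R=>v^R/R=>v^v/R=>v^v/v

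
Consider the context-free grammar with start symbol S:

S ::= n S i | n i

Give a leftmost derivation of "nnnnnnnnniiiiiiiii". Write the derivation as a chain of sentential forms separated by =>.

S=>nSi=>nnSii=>nnnSiii=>nnnnSiiii=>nnnnnSiiiii=>nnnnnnSiiiiii=>nnnnnnnSiiiiiii=>nnnnnnnnSiiiiiiii=>nnnnnnnnniiiiiiiii

S => nSi   [S ::= n S i]
nSi => nnSii   [S ::= n S i]
nnSii => nnnSiii   [S ::= n S i]
nnnSiii => nnnnSiiii   [S ::= n S i]
nnnnSiiii => nnnnnSiiiii   [S ::= n S i]
nnnnnSiiiii => nnnnnnSiiiiii   [S ::= n S i]
nnnnnnSiiiiii => nnnnnnnSiiiiiii   [S ::= n S i]
nnnnnnnSiiiiiii => nnnnnnnnSiiiiiiii   [S ::= n S i]
nnnnnnnnSiiiiiiii => nnnnnnnnniiiiiiiii   [S ::= n i]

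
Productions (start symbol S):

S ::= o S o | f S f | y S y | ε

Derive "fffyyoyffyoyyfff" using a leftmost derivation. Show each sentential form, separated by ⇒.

S ⇒ fSf ⇒ ffSff ⇒ fffSfff ⇒ fffySyfff ⇒ fffyySyyfff ⇒ fffyyoSoyyfff ⇒ fffyyoySyoyyfff ⇒ fffyyoyfSfyoyyfff ⇒ fffyyoyffyoyyfff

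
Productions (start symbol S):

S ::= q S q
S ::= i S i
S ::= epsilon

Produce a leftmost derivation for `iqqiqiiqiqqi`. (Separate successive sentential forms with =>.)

S => iSi => iqSqi => iqqSqqi => iqqiSiqqi => iqqiqSqiqqi => iqqiqiSiqiqqi => iqqiqiiqiqqi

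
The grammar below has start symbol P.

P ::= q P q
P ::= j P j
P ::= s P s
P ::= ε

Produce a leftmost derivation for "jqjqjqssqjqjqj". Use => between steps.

P => jPj => jqPqj => jqjPjqj => jqjqPqjqj => jqjqjPjqjqj => jqjqjqPqjqjqj => jqjqjqsPsqjqjqj => jqjqjqssqjqjqj

P => jPj   [P ::= j P j]
jPj => jqPqj   [P ::= q P q]
jqPqj => jqjPjqj   [P ::= j P j]
jqjPjqj => jqjqPqjqj   [P ::= q P q]
jqjqPqjqj => jqjqjPjqjqj   [P ::= j P j]
jqjqjPjqjqj => jqjqjqPqjqjqj   [P ::= q P q]
jqjqjqPqjqjqj => jqjqjqsPsqjqjqj   [P ::= s P s]
jqjqjqsPsqjqjqj => jqjqjqssqjqjqj   [P ::= ε]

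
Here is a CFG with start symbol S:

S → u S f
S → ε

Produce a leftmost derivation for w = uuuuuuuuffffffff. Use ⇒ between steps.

S ⇒ uSf   [S → u S f]
uSf ⇒ uuSff   [S → u S f]
uuSff ⇒ uuuSfff   [S → u S f]
uuuSfff ⇒ uuuuSffff   [S → u S f]
uuuuSffff ⇒ uuuuuSfffff   [S → u S f]
uuuuuSfffff ⇒ uuuuuuSffffff   [S → u S f]
uuuuuuSffffff ⇒ uuuuuuuSfffffff   [S → u S f]
uuuuuuuSfffffff ⇒ uuuuuuuuSffffffff   [S → u S f]
uuuuuuuuSffffffff ⇒ uuuuuuuuffffffff   [S → ε]

S ⇒ uSf ⇒ uuSff ⇒ uuuSfff ⇒ uuuuSffff ⇒ uuuuuSfffff ⇒ uuuuuuSffffff ⇒ uuuuuuuSfffffff ⇒ uuuuuuuuSffffffff ⇒ uuuuuuuuffffffff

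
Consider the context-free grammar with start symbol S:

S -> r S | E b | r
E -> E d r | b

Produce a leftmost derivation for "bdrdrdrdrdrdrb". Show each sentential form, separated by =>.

S => Eb   [S -> E b]
Eb => Edrb   [E -> E d r]
Edrb => Edrdrb   [E -> E d r]
Edrdrb => Edrdrdrb   [E -> E d r]
Edrdrdrb => Edrdrdrdrb   [E -> E d r]
Edrdrdrdrb => Edrdrdrdrdrb   [E -> E d r]
Edrdrdrdrdrb => Edrdrdrdrdrdrb   [E -> E d r]
Edrdrdrdrdrdrb => bdrdrdrdrdrdrb   [E -> b]

S => Eb => Edrb => Edrdrb => Edrdrdrb => Edrdrdrdrb => Edrdrdrdrdrb => Edrdrdrdrdrdrb => bdrdrdrdrdrdrb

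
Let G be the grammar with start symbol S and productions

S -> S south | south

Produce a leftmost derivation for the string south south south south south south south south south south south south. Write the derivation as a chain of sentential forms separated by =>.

S => S south => S south south => S south south south => S south south south south => S south south south south south => S south south south south south south => S south south south south south south south => S south south south south south south south south => S south south south south south south south south south => S south south south south south south south south south south => S south south south south south south south south south south south => south south south south south south south south south south south south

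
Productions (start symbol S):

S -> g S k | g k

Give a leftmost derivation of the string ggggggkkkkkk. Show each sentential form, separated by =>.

S=>gSk=>ggSkk=>gggSkkk=>ggggSkkkk=>gggggSkkkkk=>ggggggkkkkkk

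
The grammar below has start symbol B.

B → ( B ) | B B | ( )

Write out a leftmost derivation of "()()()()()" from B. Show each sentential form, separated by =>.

B=>BB=>()B=>()BB=>()()B=>()()BB=>()()BBB=>()()()BB=>()()()()B=>()()()()()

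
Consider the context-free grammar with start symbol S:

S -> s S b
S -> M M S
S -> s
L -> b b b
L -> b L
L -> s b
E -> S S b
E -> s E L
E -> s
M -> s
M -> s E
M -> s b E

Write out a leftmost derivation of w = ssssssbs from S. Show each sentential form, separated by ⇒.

S ⇒ MMS ⇒ sMS ⇒ ssES ⇒ ssSSbS ⇒ ssMMSSbS ⇒ sssMSSbS ⇒ ssssSSbS ⇒ sssssSbS ⇒ ssssssbS ⇒ ssssssbs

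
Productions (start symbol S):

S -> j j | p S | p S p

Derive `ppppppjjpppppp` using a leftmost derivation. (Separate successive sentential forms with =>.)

S => pSp => ppSpp => pppSppp => ppppSpppp => pppppSppppp => ppppppSpppppp => ppppppjjpppppp

S => pSp   [S -> p S p]
pSp => ppSpp   [S -> p S p]
ppSpp => pppSppp   [S -> p S p]
pppSppp => ppppSpppp   [S -> p S p]
ppppSpppp => pppppSppppp   [S -> p S p]
pppppSppppp => ppppppSpppppp   [S -> p S p]
ppppppSpppppp => ppppppjjpppppp   [S -> j j]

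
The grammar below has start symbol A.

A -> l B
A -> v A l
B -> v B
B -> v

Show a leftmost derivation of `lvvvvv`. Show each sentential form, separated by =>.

A=>lB=>lvB=>lvvB=>lvvvB=>lvvvvB=>lvvvvv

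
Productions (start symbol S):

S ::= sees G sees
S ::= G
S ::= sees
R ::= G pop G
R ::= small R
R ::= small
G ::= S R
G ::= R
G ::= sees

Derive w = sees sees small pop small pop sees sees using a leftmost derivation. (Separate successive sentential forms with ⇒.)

S ⇒ sees G sees ⇒ sees R sees ⇒ sees G pop G sees ⇒ sees R pop G sees ⇒ sees G pop G pop G sees ⇒ sees S R pop G pop G sees ⇒ sees sees R pop G pop G sees ⇒ sees sees small pop G pop G sees ⇒ sees sees small pop R pop G sees ⇒ sees sees small pop small pop G sees ⇒ sees sees small pop small pop sees sees

S ⇒ sees G sees   [S ::= sees G sees]
sees G sees ⇒ sees R sees   [G ::= R]
sees R sees ⇒ sees G pop G sees   [R ::= G pop G]
sees G pop G sees ⇒ sees R pop G sees   [G ::= R]
sees R pop G sees ⇒ sees G pop G pop G sees   [R ::= G pop G]
sees G pop G pop G sees ⇒ sees S R pop G pop G sees   [G ::= S R]
sees S R pop G pop G sees ⇒ sees sees R pop G pop G sees   [S ::= sees]
sees sees R pop G pop G sees ⇒ sees sees small pop G pop G sees   [R ::= small]
sees sees small pop G pop G sees ⇒ sees sees small pop R pop G sees   [G ::= R]
sees sees small pop R pop G sees ⇒ sees sees small pop small pop G sees   [R ::= small]
sees sees small pop small pop G sees ⇒ sees sees small pop small pop sees sees   [G ::= sees]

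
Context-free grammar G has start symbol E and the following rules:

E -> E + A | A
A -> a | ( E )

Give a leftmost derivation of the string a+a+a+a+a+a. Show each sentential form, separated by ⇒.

E⇒E+A⇒E+A+A⇒E+A+A+A⇒E+A+A+A+A⇒E+A+A+A+A+A⇒A+A+A+A+A+A⇒a+A+A+A+A+A⇒a+a+A+A+A+A⇒a+a+a+A+A+A⇒a+a+a+a+A+A⇒a+a+a+a+a+A⇒a+a+a+a+a+a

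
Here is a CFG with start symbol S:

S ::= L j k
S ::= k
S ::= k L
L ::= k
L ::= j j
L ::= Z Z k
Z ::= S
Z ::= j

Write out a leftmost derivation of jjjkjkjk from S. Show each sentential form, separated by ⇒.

S ⇒ Ljk ⇒ ZZkjk ⇒ SZkjk ⇒ LjkZkjk ⇒ jjjkZkjk ⇒ jjjkjkjk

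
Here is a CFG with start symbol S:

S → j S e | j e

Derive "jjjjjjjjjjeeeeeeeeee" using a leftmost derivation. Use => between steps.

S=>jSe=>jjSee=>jjjSeee=>jjjjSeeee=>jjjjjSeeeee=>jjjjjjSeeeeee=>jjjjjjjSeeeeeee=>jjjjjjjjSeeeeeeee=>jjjjjjjjjSeeeeeeeee=>jjjjjjjjjjeeeeeeeeee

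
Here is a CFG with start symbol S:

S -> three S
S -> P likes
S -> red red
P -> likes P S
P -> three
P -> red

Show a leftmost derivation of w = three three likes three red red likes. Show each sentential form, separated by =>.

S => three S   [S -> three S]
three S => three three S   [S -> three S]
three three S => three three P likes   [S -> P likes]
three three P likes => three three likes P S likes   [P -> likes P S]
three three likes P S likes => three three likes three S likes   [P -> three]
three three likes three S likes => three three likes three red red likes   [S -> red red]

S => three S => three three S => three three P likes => three three likes P S likes => three three likes three S likes => three three likes three red red likes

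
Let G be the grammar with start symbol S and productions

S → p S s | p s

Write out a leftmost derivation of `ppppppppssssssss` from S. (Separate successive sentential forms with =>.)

S=>pSs=>ppSss=>pppSsss=>ppppSssss=>pppppSsssss=>ppppppSssssss=>pppppppSsssssss=>ppppppppssssssss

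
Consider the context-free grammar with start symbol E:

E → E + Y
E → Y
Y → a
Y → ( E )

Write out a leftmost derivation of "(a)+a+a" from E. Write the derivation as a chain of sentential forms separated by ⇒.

E ⇒ E+Y   [E → E + Y]
E+Y ⇒ E+Y+Y   [E → E + Y]
E+Y+Y ⇒ Y+Y+Y   [E → Y]
Y+Y+Y ⇒ (E)+Y+Y   [Y → ( E )]
(E)+Y+Y ⇒ (Y)+Y+Y   [E → Y]
(Y)+Y+Y ⇒ (a)+Y+Y   [Y → a]
(a)+Y+Y ⇒ (a)+a+Y   [Y → a]
(a)+a+Y ⇒ (a)+a+a   [Y → a]

E⇒E+Y⇒E+Y+Y⇒Y+Y+Y⇒(E)+Y+Y⇒(Y)+Y+Y⇒(a)+Y+Y⇒(a)+a+Y⇒(a)+a+a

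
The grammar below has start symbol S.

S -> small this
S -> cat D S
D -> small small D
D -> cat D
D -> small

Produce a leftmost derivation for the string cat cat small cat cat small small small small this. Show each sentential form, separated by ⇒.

S ⇒ cat D S   [S -> cat D S]
cat D S ⇒ cat cat D S   [D -> cat D]
cat cat D S ⇒ cat cat small S   [D -> small]
cat cat small S ⇒ cat cat small cat D S   [S -> cat D S]
cat cat small cat D S ⇒ cat cat small cat cat D S   [D -> cat D]
cat cat small cat cat D S ⇒ cat cat small cat cat small small D S   [D -> small small D]
cat cat small cat cat small small D S ⇒ cat cat small cat cat small small small S   [D -> small]
cat cat small cat cat small small small S ⇒ cat cat small cat cat small small small small this   [S -> small this]

S ⇒ cat D S ⇒ cat cat D S ⇒ cat cat small S ⇒ cat cat small cat D S ⇒ cat cat small cat cat D S ⇒ cat cat small cat cat small small D S ⇒ cat cat small cat cat small small small S ⇒ cat cat small cat cat small small small small this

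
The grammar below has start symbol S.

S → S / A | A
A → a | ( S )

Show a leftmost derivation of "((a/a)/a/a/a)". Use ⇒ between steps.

S ⇒ A   [S → A]
A ⇒ (S)   [A → ( S )]
(S) ⇒ (S/A)   [S → S / A]
(S/A) ⇒ (S/A/A)   [S → S / A]
(S/A/A) ⇒ (S/A/A/A)   [S → S / A]
(S/A/A/A) ⇒ (A/A/A/A)   [S → A]
(A/A/A/A) ⇒ ((S)/A/A/A)   [A → ( S )]
((S)/A/A/A) ⇒ ((S/A)/A/A/A)   [S → S / A]
((S/A)/A/A/A) ⇒ ((A/A)/A/A/A)   [S → A]
((A/A)/A/A/A) ⇒ ((a/A)/A/A/A)   [A → a]
((a/A)/A/A/A) ⇒ ((a/a)/A/A/A)   [A → a]
((a/a)/A/A/A) ⇒ ((a/a)/a/A/A)   [A → a]
((a/a)/a/A/A) ⇒ ((a/a)/a/a/A)   [A → a]
((a/a)/a/a/A) ⇒ ((a/a)/a/a/a)   [A → a]

S⇒A⇒(S)⇒(S/A)⇒(S/A/A)⇒(S/A/A/A)⇒(A/A/A/A)⇒((S)/A/A/A)⇒((S/A)/A/A/A)⇒((A/A)/A/A/A)⇒((a/A)/A/A/A)⇒((a/a)/A/A/A)⇒((a/a)/a/A/A)⇒((a/a)/a/a/A)⇒((a/a)/a/a/a)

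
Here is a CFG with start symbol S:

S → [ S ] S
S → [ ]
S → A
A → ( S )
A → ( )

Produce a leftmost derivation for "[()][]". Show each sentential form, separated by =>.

S => [S]S => [A]S => [()]S => [()][]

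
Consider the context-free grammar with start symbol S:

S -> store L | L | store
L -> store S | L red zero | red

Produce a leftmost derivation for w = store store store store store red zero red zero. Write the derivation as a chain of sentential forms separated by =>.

S => L => L red zero => store S red zero => store store L red zero => store store L red zero red zero => store store store S red zero red zero => store store store L red zero red zero => store store store store S red zero red zero => store store store store store red zero red zero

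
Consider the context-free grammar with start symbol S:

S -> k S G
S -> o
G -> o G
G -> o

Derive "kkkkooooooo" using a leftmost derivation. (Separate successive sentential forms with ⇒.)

S ⇒ kSG   [S -> k S G]
kSG ⇒ kkSGG   [S -> k S G]
kkSGG ⇒ kkkSGGG   [S -> k S G]
kkkSGGG ⇒ kkkkSGGGG   [S -> k S G]
kkkkSGGGG ⇒ kkkkoGGGG   [S -> o]
kkkkoGGGG ⇒ kkkkooGGGG   [G -> o G]
kkkkooGGGG ⇒ kkkkoooGGGG   [G -> o G]
kkkkoooGGGG ⇒ kkkkooooGGG   [G -> o]
kkkkooooGGG ⇒ kkkkoooooGG   [G -> o]
kkkkoooooGG ⇒ kkkkooooooG   [G -> o]
kkkkooooooG ⇒ kkkkooooooo   [G -> o]

S ⇒ kSG ⇒ kkSGG ⇒ kkkSGGG ⇒ kkkkSGGGG ⇒ kkkkoGGGG ⇒ kkkkooGGGG ⇒ kkkkoooGGGG ⇒ kkkkooooGGG ⇒ kkkkoooooGG ⇒ kkkkooooooG ⇒ kkkkooooooo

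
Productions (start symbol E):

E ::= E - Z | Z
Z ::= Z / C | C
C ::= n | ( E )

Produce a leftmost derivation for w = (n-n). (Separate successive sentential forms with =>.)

E => Z => C => (E) => (E-Z) => (Z-Z) => (C-Z) => (n-Z) => (n-C) => (n-n)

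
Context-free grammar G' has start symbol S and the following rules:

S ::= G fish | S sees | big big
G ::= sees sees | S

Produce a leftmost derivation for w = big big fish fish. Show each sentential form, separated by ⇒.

S ⇒ G fish ⇒ S fish ⇒ G fish fish ⇒ S fish fish ⇒ big big fish fish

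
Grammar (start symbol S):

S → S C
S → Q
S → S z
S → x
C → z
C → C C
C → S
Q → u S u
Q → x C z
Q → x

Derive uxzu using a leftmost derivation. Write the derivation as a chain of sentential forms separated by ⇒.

S ⇒ Q   [S → Q]
Q ⇒ uSu   [Q → u S u]
uSu ⇒ uSCu   [S → S C]
uSCu ⇒ uxCu   [S → x]
uxCu ⇒ uxzu   [C → z]

S ⇒ Q ⇒ uSu ⇒ uSCu ⇒ uxCu ⇒ uxzu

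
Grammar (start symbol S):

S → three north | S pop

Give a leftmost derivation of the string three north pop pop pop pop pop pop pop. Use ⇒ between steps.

S ⇒ S pop ⇒ S pop pop ⇒ S pop pop pop ⇒ S pop pop pop pop ⇒ S pop pop pop pop pop ⇒ S pop pop pop pop pop pop ⇒ S pop pop pop pop pop pop pop ⇒ three north pop pop pop pop pop pop pop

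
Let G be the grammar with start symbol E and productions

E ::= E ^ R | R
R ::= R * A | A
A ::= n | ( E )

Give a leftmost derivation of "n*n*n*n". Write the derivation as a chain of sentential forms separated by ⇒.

E ⇒ R   [E ::= R]
R ⇒ R*A   [R ::= R * A]
R*A ⇒ R*A*A   [R ::= R * A]
R*A*A ⇒ R*A*A*A   [R ::= R * A]
R*A*A*A ⇒ A*A*A*A   [R ::= A]
A*A*A*A ⇒ n*A*A*A   [A ::= n]
n*A*A*A ⇒ n*n*A*A   [A ::= n]
n*n*A*A ⇒ n*n*n*A   [A ::= n]
n*n*n*A ⇒ n*n*n*n   [A ::= n]

E ⇒ R ⇒ R*A ⇒ R*A*A ⇒ R*A*A*A ⇒ A*A*A*A ⇒ n*A*A*A ⇒ n*n*A*A ⇒ n*n*n*A ⇒ n*n*n*n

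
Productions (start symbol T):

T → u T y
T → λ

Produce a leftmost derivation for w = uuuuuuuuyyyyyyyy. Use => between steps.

T => uTy   [T → u T y]
uTy => uuTyy   [T → u T y]
uuTyy => uuuTyyy   [T → u T y]
uuuTyyy => uuuuTyyyy   [T → u T y]
uuuuTyyyy => uuuuuTyyyyy   [T → u T y]
uuuuuTyyyyy => uuuuuuTyyyyyy   [T → u T y]
uuuuuuTyyyyyy => uuuuuuuTyyyyyyy   [T → u T y]
uuuuuuuTyyyyyyy => uuuuuuuuTyyyyyyyy   [T → u T y]
uuuuuuuuTyyyyyyyy => uuuuuuuuyyyyyyyy   [T → λ]

T=>uTy=>uuTyy=>uuuTyyy=>uuuuTyyyy=>uuuuuTyyyyy=>uuuuuuTyyyyyy=>uuuuuuuTyyyyyyy=>uuuuuuuuTyyyyyyyy=>uuuuuuuuyyyyyyyy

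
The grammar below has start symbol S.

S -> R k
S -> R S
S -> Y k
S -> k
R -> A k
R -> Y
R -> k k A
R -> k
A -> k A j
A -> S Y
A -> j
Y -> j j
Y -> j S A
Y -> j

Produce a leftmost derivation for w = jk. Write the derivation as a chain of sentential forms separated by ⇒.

S ⇒ Rk   [S -> R k]
Rk ⇒ Yk   [R -> Y]
Yk ⇒ jk   [Y -> j]

S⇒Rk⇒Yk⇒jk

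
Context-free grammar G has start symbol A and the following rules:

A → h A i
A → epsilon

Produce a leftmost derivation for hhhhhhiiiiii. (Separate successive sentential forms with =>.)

A => hAi => hhAii => hhhAiii => hhhhAiiii => hhhhhAiiiii => hhhhhhAiiiiii => hhhhhhiiiiii

A => hAi   [A → h A i]
hAi => hhAii   [A → h A i]
hhAii => hhhAiii   [A → h A i]
hhhAiii => hhhhAiiii   [A → h A i]
hhhhAiiii => hhhhhAiiiii   [A → h A i]
hhhhhAiiiii => hhhhhhAiiiiii   [A → h A i]
hhhhhhAiiiiii => hhhhhhiiiiii   [A → epsilon]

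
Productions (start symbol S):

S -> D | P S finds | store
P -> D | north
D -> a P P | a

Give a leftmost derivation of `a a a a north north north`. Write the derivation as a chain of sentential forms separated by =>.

S => D   [S -> D]
D => a P P   [D -> a P P]
a P P => a D P   [P -> D]
a D P => a a P P P   [D -> a P P]
a a P P P => a a D P P   [P -> D]
a a D P P => a a a P P P P   [D -> a P P]
a a a P P P P => a a a D P P P   [P -> D]
a a a D P P P => a a a a P P P   [D -> a]
a a a a P P P => a a a a north P P   [P -> north]
a a a a north P P => a a a a north north P   [P -> north]
a a a a north north P => a a a a north north north   [P -> north]

S => D => a P P => a D P => a a P P P => a a D P P => a a a P P P P => a a a D P P P => a a a a P P P => a a a a north P P => a a a a north north P => a a a a north north north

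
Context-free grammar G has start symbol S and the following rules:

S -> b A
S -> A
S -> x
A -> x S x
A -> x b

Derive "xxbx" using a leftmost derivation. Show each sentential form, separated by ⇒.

S ⇒ A ⇒ xSx ⇒ xAx ⇒ xxbx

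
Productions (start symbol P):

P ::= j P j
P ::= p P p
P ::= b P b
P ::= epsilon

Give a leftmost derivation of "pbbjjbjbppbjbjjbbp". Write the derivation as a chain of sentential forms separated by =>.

P=>pPp=>pbPbp=>pbbPbbp=>pbbjPjbbp=>pbbjjPjjbbp=>pbbjjbPbjjbbp=>pbbjjbjPjbjjbbp=>pbbjjbjbPbjbjjbbp=>pbbjjbjbpPpbjbjjbbp=>pbbjjbjbppbjbjjbbp

P => pPp   [P ::= p P p]
pPp => pbPbp   [P ::= b P b]
pbPbp => pbbPbbp   [P ::= b P b]
pbbPbbp => pbbjPjbbp   [P ::= j P j]
pbbjPjbbp => pbbjjPjjbbp   [P ::= j P j]
pbbjjPjjbbp => pbbjjbPbjjbbp   [P ::= b P b]
pbbjjbPbjjbbp => pbbjjbjPjbjjbbp   [P ::= j P j]
pbbjjbjPjbjjbbp => pbbjjbjbPbjbjjbbp   [P ::= b P b]
pbbjjbjbPbjbjjbbp => pbbjjbjbpPpbjbjjbbp   [P ::= p P p]
pbbjjbjbpPpbjbjjbbp => pbbjjbjbppbjbjjbbp   [P ::= epsilon]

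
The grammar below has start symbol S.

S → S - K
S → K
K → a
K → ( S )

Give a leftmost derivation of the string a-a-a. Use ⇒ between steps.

S ⇒ S-K   [S → S - K]
S-K ⇒ S-K-K   [S → S - K]
S-K-K ⇒ K-K-K   [S → K]
K-K-K ⇒ a-K-K   [K → a]
a-K-K ⇒ a-a-K   [K → a]
a-a-K ⇒ a-a-a   [K → a]

S ⇒ S-K ⇒ S-K-K ⇒ K-K-K ⇒ a-K-K ⇒ a-a-K ⇒ a-a-a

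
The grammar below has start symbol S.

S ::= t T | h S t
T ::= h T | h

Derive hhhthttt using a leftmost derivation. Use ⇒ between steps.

S⇒hSt⇒hhStt⇒hhhSttt⇒hhhtTttt⇒hhhthttt

S ⇒ hSt   [S ::= h S t]
hSt ⇒ hhStt   [S ::= h S t]
hhStt ⇒ hhhSttt   [S ::= h S t]
hhhSttt ⇒ hhhtTttt   [S ::= t T]
hhhtTttt ⇒ hhhthttt   [T ::= h]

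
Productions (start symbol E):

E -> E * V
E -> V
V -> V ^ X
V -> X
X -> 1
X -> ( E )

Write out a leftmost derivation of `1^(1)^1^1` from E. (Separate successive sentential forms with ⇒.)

E ⇒ V ⇒ V^X ⇒ V^X^X ⇒ V^X^X^X ⇒ X^X^X^X ⇒ 1^X^X^X ⇒ 1^(E)^X^X ⇒ 1^(V)^X^X ⇒ 1^(X)^X^X ⇒ 1^(1)^X^X ⇒ 1^(1)^1^X ⇒ 1^(1)^1^1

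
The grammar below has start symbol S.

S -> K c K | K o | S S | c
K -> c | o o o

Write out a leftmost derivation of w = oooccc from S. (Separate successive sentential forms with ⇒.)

S ⇒ SS   [S -> S S]
SS ⇒ KcKS   [S -> K c K]
KcKS ⇒ ooocKS   [K -> o o o]
ooocKS ⇒ oooccS   [K -> c]
oooccS ⇒ oooccc   [S -> c]

S⇒SS⇒KcKS⇒ooocKS⇒oooccS⇒oooccc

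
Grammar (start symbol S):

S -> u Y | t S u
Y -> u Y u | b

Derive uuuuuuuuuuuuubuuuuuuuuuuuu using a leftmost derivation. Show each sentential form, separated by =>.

S => uY   [S -> u Y]
uY => uuYu   [Y -> u Y u]
uuYu => uuuYuu   [Y -> u Y u]
uuuYuu => uuuuYuuu   [Y -> u Y u]
uuuuYuuu => uuuuuYuuuu   [Y -> u Y u]
uuuuuYuuuu => uuuuuuYuuuuu   [Y -> u Y u]
uuuuuuYuuuuu => uuuuuuuYuuuuuu   [Y -> u Y u]
uuuuuuuYuuuuuu => uuuuuuuuYuuuuuuu   [Y -> u Y u]
uuuuuuuuYuuuuuuu => uuuuuuuuuYuuuuuuuu   [Y -> u Y u]
uuuuuuuuuYuuuuuuuu => uuuuuuuuuuYuuuuuuuuu   [Y -> u Y u]
uuuuuuuuuuYuuuuuuuuu => uuuuuuuuuuuYuuuuuuuuuu   [Y -> u Y u]
uuuuuuuuuuuYuuuuuuuuuu => uuuuuuuuuuuuYuuuuuuuuuuu   [Y -> u Y u]
uuuuuuuuuuuuYuuuuuuuuuuu => uuuuuuuuuuuuuYuuuuuuuuuuuu   [Y -> u Y u]
uuuuuuuuuuuuuYuuuuuuuuuuuu => uuuuuuuuuuuuubuuuuuuuuuuuu   [Y -> b]

S => uY => uuYu => uuuYuu => uuuuYuuu => uuuuuYuuuu => uuuuuuYuuuuu => uuuuuuuYuuuuuu => uuuuuuuuYuuuuuuu => uuuuuuuuuYuuuuuuuu => uuuuuuuuuuYuuuuuuuuu => uuuuuuuuuuuYuuuuuuuuuu => uuuuuuuuuuuuYuuuuuuuuuuu => uuuuuuuuuuuuuYuuuuuuuuuuuu => uuuuuuuuuuuuubuuuuuuuuuuuu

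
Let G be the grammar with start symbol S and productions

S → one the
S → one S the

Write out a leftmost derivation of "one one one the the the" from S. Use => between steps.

S => one S the   [S → one S the]
one S the => one one S the the   [S → one S the]
one one S the the => one one one the the the   [S → one the]

S => one S the => one one S the the => one one one the the the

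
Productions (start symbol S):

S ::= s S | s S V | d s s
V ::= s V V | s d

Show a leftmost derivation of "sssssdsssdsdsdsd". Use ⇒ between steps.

S⇒sSV⇒ssSVV⇒sssSVV⇒ssssSVVV⇒sssssSVVVV⇒sssssdssVVVV⇒sssssdsssdVVV⇒sssssdsssdsdVV⇒sssssdsssdsdsdV⇒sssssdsssdsdsdsd

S ⇒ sSV   [S ::= s S V]
sSV ⇒ ssSVV   [S ::= s S V]
ssSVV ⇒ sssSVV   [S ::= s S]
sssSVV ⇒ ssssSVVV   [S ::= s S V]
ssssSVVV ⇒ sssssSVVVV   [S ::= s S V]
sssssSVVVV ⇒ sssssdssVVVV   [S ::= d s s]
sssssdssVVVV ⇒ sssssdsssdVVV   [V ::= s d]
sssssdsssdVVV ⇒ sssssdsssdsdVV   [V ::= s d]
sssssdsssdsdVV ⇒ sssssdsssdsdsdV   [V ::= s d]
sssssdsssdsdsdV ⇒ sssssdsssdsdsdsd   [V ::= s d]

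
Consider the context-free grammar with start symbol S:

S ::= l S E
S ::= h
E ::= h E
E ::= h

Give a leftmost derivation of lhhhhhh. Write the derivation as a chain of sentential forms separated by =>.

S => lSE => lhE => lhhE => lhhhE => lhhhhE => lhhhhhE => lhhhhhh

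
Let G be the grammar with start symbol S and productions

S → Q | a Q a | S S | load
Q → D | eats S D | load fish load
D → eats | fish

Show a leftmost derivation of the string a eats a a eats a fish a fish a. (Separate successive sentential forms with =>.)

S => S S   [S → S S]
S S => a Q a S   [S → a Q a]
a Q a S => a D a S   [Q → D]
a D a S => a eats a S   [D → eats]
a eats a S => a eats a a Q a   [S → a Q a]
a eats a a Q a => a eats a a eats S D a   [Q → eats S D]
a eats a a eats S D a => a eats a a eats a Q a D a   [S → a Q a]
a eats a a eats a Q a D a => a eats a a eats a D a D a   [Q → D]
a eats a a eats a D a D a => a eats a a eats a fish a D a   [D → fish]
a eats a a eats a fish a D a => a eats a a eats a fish a fish a   [D → fish]

S => S S => a Q a S => a D a S => a eats a S => a eats a a Q a => a eats a a eats S D a => a eats a a eats a Q a D a => a eats a a eats a D a D a => a eats a a eats a fish a D a => a eats a a eats a fish a fish a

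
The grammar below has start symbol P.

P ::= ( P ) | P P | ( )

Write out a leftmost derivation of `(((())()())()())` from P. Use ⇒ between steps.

P ⇒ (P) ⇒ (PP) ⇒ (PPP) ⇒ ((P)PP) ⇒ ((PP)PP) ⇒ ((PPP)PP) ⇒ (((P)PP)PP) ⇒ (((())PP)PP) ⇒ (((())()P)PP) ⇒ (((())()())PP) ⇒ (((())()())()P) ⇒ (((())()())()())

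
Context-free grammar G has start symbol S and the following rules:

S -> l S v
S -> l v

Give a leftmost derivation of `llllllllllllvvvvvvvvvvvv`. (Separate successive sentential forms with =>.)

S => lSv => llSvv => lllSvvv => llllSvvvv => lllllSvvvvv => llllllSvvvvvv => lllllllSvvvvvvv => llllllllSvvvvvvvv => lllllllllSvvvvvvvvv => llllllllllSvvvvvvvvvv => lllllllllllSvvvvvvvvvvv => llllllllllllvvvvvvvvvvvv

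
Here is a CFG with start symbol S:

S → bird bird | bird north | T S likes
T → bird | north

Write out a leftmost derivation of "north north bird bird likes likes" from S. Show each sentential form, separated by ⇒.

S ⇒ T S likes ⇒ north S likes ⇒ north T S likes likes ⇒ north north S likes likes ⇒ north north bird bird likes likes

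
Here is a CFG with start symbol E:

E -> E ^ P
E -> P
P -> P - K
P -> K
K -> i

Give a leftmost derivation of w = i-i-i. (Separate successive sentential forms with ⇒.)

E ⇒ P   [E -> P]
P ⇒ P-K   [P -> P - K]
P-K ⇒ P-K-K   [P -> P - K]
P-K-K ⇒ K-K-K   [P -> K]
K-K-K ⇒ i-K-K   [K -> i]
i-K-K ⇒ i-i-K   [K -> i]
i-i-K ⇒ i-i-i   [K -> i]

E ⇒ P ⇒ P-K ⇒ P-K-K ⇒ K-K-K ⇒ i-K-K ⇒ i-i-K ⇒ i-i-i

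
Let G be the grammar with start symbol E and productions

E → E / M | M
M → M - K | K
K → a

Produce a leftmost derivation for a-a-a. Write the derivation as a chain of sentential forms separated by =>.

E => M => M-K => M-K-K => K-K-K => a-K-K => a-a-K => a-a-a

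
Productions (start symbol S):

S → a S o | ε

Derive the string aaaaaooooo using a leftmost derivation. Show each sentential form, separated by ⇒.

S ⇒ aSo   [S → a S o]
aSo ⇒ aaSoo   [S → a S o]
aaSoo ⇒ aaaSooo   [S → a S o]
aaaSooo ⇒ aaaaSoooo   [S → a S o]
aaaaSoooo ⇒ aaaaaSooooo   [S → a S o]
aaaaaSooooo ⇒ aaaaaooooo   [S → ε]

S ⇒ aSo ⇒ aaSoo ⇒ aaaSooo ⇒ aaaaSoooo ⇒ aaaaaSooooo ⇒ aaaaaooooo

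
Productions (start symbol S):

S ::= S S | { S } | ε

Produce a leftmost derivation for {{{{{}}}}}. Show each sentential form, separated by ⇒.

S ⇒ SS ⇒ {S}S ⇒ {{S}}S ⇒ {{SS}}S ⇒ {{SSS}}S ⇒ {{{S}SS}}S ⇒ {{{{S}}SS}}S ⇒ {{{{SS}}SS}}S ⇒ {{{{{S}S}}SS}}S ⇒ {{{{{}S}}SS}}S ⇒ {{{{{}}}SS}}S ⇒ {{{{{}}}S}}S ⇒ {{{{{}}}}}S ⇒ {{{{{}}}}}

S ⇒ SS   [S ::= S S]
SS ⇒ {S}S   [S ::= { S }]
{S}S ⇒ {{S}}S   [S ::= { S }]
{{S}}S ⇒ {{SS}}S   [S ::= S S]
{{SS}}S ⇒ {{SSS}}S   [S ::= S S]
{{SSS}}S ⇒ {{{S}SS}}S   [S ::= { S }]
{{{S}SS}}S ⇒ {{{{S}}SS}}S   [S ::= { S }]
{{{{S}}SS}}S ⇒ {{{{SS}}SS}}S   [S ::= S S]
{{{{SS}}SS}}S ⇒ {{{{{S}S}}SS}}S   [S ::= { S }]
{{{{{S}S}}SS}}S ⇒ {{{{{}S}}SS}}S   [S ::= ε]
{{{{{}S}}SS}}S ⇒ {{{{{}}}SS}}S   [S ::= ε]
{{{{{}}}SS}}S ⇒ {{{{{}}}S}}S   [S ::= ε]
{{{{{}}}S}}S ⇒ {{{{{}}}}}S   [S ::= ε]
{{{{{}}}}}S ⇒ {{{{{}}}}}   [S ::= ε]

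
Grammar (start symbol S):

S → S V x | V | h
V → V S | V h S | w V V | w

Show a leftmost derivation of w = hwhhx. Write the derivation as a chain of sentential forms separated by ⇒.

S⇒SVx⇒hVx⇒hVSx⇒hVSSx⇒hwSSx⇒hwhSx⇒hwhhx

S ⇒ SVx   [S → S V x]
SVx ⇒ hVx   [S → h]
hVx ⇒ hVSx   [V → V S]
hVSx ⇒ hVSSx   [V → V S]
hVSSx ⇒ hwSSx   [V → w]
hwSSx ⇒ hwhSx   [S → h]
hwhSx ⇒ hwhhx   [S → h]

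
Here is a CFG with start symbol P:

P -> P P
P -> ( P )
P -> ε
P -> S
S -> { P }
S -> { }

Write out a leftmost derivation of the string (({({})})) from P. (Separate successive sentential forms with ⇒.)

P ⇒ (P) ⇒ (PP) ⇒ ((P)P) ⇒ ((PP)P) ⇒ ((SP)P) ⇒ (({P}P)P) ⇒ (({(P)}P)P) ⇒ (({(S)}P)P) ⇒ (({({P})}P)P) ⇒ (({({})}P)P) ⇒ (({({})})P) ⇒ (({({})}))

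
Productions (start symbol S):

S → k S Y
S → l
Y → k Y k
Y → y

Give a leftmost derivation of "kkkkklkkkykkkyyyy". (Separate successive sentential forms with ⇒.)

S ⇒ kSY   [S → k S Y]
kSY ⇒ kkSYY   [S → k S Y]
kkSYY ⇒ kkkSYYY   [S → k S Y]
kkkSYYY ⇒ kkkkSYYYY   [S → k S Y]
kkkkSYYYY ⇒ kkkkkSYYYYY   [S → k S Y]
kkkkkSYYYYY ⇒ kkkkklYYYYY   [S → l]
kkkkklYYYYY ⇒ kkkkklkYkYYYY   [Y → k Y k]
kkkkklkYkYYYY ⇒ kkkkklkkYkkYYYY   [Y → k Y k]
kkkkklkkYkkYYYY ⇒ kkkkklkkkYkkkYYYY   [Y → k Y k]
kkkkklkkkYkkkYYYY ⇒ kkkkklkkkykkkYYYY   [Y → y]
kkkkklkkkykkkYYYY ⇒ kkkkklkkkykkkyYYY   [Y → y]
kkkkklkkkykkkyYYY ⇒ kkkkklkkkykkkyyYY   [Y → y]
kkkkklkkkykkkyyYY ⇒ kkkkklkkkykkkyyyY   [Y → y]
kkkkklkkkykkkyyyY ⇒ kkkkklkkkykkkyyyy   [Y → y]

S⇒kSY⇒kkSYY⇒kkkSYYY⇒kkkkSYYYY⇒kkkkkSYYYYY⇒kkkkklYYYYY⇒kkkkklkYkYYYY⇒kkkkklkkYkkYYYY⇒kkkkklkkkYkkkYYYY⇒kkkkklkkkykkkYYYY⇒kkkkklkkkykkkyYYY⇒kkkkklkkkykkkyyYY⇒kkkkklkkkykkkyyyY⇒kkkkklkkkykkkyyyy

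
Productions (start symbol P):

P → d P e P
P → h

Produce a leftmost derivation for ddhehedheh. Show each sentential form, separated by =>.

P => dPeP => ddPePeP => ddhePeP => ddheheP => ddhehedPeP => ddhehedheP => ddhehedheh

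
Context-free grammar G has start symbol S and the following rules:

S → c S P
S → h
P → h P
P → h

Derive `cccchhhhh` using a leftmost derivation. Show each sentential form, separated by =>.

S => cSP => ccSPP => cccSPPP => ccccSPPPP => cccchPPPP => cccchhPPP => cccchhhPP => cccchhhhP => cccchhhhh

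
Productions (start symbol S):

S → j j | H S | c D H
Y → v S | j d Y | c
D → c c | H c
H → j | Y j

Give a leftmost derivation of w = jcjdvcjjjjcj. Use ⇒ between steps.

S ⇒ HS ⇒ jS ⇒ jcDH ⇒ jcHcH ⇒ jcYjcH ⇒ jcjdYjcH ⇒ jcjdvSjcH ⇒ jcjdvHSjcH ⇒ jcjdvYjSjcH ⇒ jcjdvcjSjcH ⇒ jcjdvcjjjjcH ⇒ jcjdvcjjjjcj

S ⇒ HS   [S → H S]
HS ⇒ jS   [H → j]
jS ⇒ jcDH   [S → c D H]
jcDH ⇒ jcHcH   [D → H c]
jcHcH ⇒ jcYjcH   [H → Y j]
jcYjcH ⇒ jcjdYjcH   [Y → j d Y]
jcjdYjcH ⇒ jcjdvSjcH   [Y → v S]
jcjdvSjcH ⇒ jcjdvHSjcH   [S → H S]
jcjdvHSjcH ⇒ jcjdvYjSjcH   [H → Y j]
jcjdvYjSjcH ⇒ jcjdvcjSjcH   [Y → c]
jcjdvcjSjcH ⇒ jcjdvcjjjjcH   [S → j j]
jcjdvcjjjjcH ⇒ jcjdvcjjjjcj   [H → j]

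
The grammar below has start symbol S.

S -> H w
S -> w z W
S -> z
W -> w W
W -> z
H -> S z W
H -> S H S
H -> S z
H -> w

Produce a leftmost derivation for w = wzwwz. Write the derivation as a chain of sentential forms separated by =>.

S => wzW   [S -> w z W]
wzW => wzwW   [W -> w W]
wzwW => wzwwW   [W -> w W]
wzwwW => wzwwz   [W -> z]

S => wzW => wzwW => wzwwW => wzwwz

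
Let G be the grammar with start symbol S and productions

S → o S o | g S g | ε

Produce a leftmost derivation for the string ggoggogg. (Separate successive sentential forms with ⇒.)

S ⇒ gSg   [S → g S g]
gSg ⇒ ggSgg   [S → g S g]
ggSgg ⇒ ggoSogg   [S → o S o]
ggoSogg ⇒ ggogSgogg   [S → g S g]
ggogSgogg ⇒ ggoggogg   [S → ε]

S⇒gSg⇒ggSgg⇒ggoSogg⇒ggogSgogg⇒ggoggogg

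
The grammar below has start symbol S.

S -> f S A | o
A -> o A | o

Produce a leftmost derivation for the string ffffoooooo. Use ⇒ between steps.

S ⇒ fSA ⇒ ffSAA ⇒ fffSAAA ⇒ ffffSAAAA ⇒ ffffoAAAA ⇒ ffffooAAAA ⇒ ffffoooAAA ⇒ ffffooooAA ⇒ ffffoooooA ⇒ ffffoooooo

S ⇒ fSA   [S -> f S A]
fSA ⇒ ffSAA   [S -> f S A]
ffSAA ⇒ fffSAAA   [S -> f S A]
fffSAAA ⇒ ffffSAAAA   [S -> f S A]
ffffSAAAA ⇒ ffffoAAAA   [S -> o]
ffffoAAAA ⇒ ffffooAAAA   [A -> o A]
ffffooAAAA ⇒ ffffoooAAA   [A -> o]
ffffoooAAA ⇒ ffffooooAA   [A -> o]
ffffooooAA ⇒ ffffoooooA   [A -> o]
ffffoooooA ⇒ ffffoooooo   [A -> o]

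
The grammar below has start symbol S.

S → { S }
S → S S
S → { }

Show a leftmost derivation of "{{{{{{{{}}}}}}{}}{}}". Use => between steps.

S => {S} => {SS} => {{S}S} => {{SS}S} => {{{S}S}S} => {{{{S}}S}S} => {{{{{S}}}S}S} => {{{{{{S}}}}S}S} => {{{{{{{S}}}}}S}S} => {{{{{{{{}}}}}}S}S} => {{{{{{{{}}}}}}{}}S} => {{{{{{{{}}}}}}{}}{}}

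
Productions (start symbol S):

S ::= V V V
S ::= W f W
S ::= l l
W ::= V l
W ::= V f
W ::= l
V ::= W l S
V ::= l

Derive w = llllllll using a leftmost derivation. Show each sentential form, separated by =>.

S => VVV   [S ::= V V V]
VVV => WlSVV   [V ::= W l S]
WlSVV => VllSVV   [W ::= V l]
VllSVV => lllSVV   [V ::= l]
lllSVV => lllVVVVV   [S ::= V V V]
lllVVVVV => llllVVVV   [V ::= l]
llllVVVV => lllllVVV   [V ::= l]
lllllVVV => llllllVV   [V ::= l]
llllllVV => lllllllV   [V ::= l]
lllllllV => llllllll   [V ::= l]

S => VVV => WlSVV => VllSVV => lllSVV => lllVVVVV => llllVVVV => lllllVVV => llllllVV => lllllllV => llllllll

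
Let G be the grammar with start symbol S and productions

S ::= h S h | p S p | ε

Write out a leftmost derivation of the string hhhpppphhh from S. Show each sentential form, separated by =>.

S => hSh => hhShh => hhhShhh => hhhpSphhh => hhhppSpphhh => hhhpppphhh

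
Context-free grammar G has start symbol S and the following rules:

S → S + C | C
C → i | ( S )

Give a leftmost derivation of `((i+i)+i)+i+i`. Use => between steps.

S => S+C   [S → S + C]
S+C => S+C+C   [S → S + C]
S+C+C => C+C+C   [S → C]
C+C+C => (S)+C+C   [C → ( S )]
(S)+C+C => (S+C)+C+C   [S → S + C]
(S+C)+C+C => (C+C)+C+C   [S → C]
(C+C)+C+C => ((S)+C)+C+C   [C → ( S )]
((S)+C)+C+C => ((S+C)+C)+C+C   [S → S + C]
((S+C)+C)+C+C => ((C+C)+C)+C+C   [S → C]
((C+C)+C)+C+C => ((i+C)+C)+C+C   [C → i]
((i+C)+C)+C+C => ((i+i)+C)+C+C   [C → i]
((i+i)+C)+C+C => ((i+i)+i)+C+C   [C → i]
((i+i)+i)+C+C => ((i+i)+i)+i+C   [C → i]
((i+i)+i)+i+C => ((i+i)+i)+i+i   [C → i]

S => S+C => S+C+C => C+C+C => (S)+C+C => (S+C)+C+C => (C+C)+C+C => ((S)+C)+C+C => ((S+C)+C)+C+C => ((C+C)+C)+C+C => ((i+C)+C)+C+C => ((i+i)+C)+C+C => ((i+i)+i)+C+C => ((i+i)+i)+i+C => ((i+i)+i)+i+i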